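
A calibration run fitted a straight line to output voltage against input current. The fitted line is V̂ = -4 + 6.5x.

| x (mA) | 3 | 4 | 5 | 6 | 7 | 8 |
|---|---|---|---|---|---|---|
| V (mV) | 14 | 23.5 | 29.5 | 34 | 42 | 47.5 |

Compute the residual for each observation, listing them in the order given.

x=3: V̂ = -4 + 6.5·3 = 15.5; e = 14 − 15.5 = -1.5
x=4: V̂ = -4 + 6.5·4 = 22; e = 23.5 − 22 = 1.5
x=5: V̂ = -4 + 6.5·5 = 28.5; e = 29.5 − 28.5 = 1
x=6: V̂ = -4 + 6.5·6 = 35; e = 34 − 35 = -1
x=7: V̂ = -4 + 6.5·7 = 41.5; e = 42 − 41.5 = 0.5
x=8: V̂ = -4 + 6.5·8 = 48; e = 47.5 − 48 = -0.5

-1.5, 1.5, 1, -1, 0.5, -0.5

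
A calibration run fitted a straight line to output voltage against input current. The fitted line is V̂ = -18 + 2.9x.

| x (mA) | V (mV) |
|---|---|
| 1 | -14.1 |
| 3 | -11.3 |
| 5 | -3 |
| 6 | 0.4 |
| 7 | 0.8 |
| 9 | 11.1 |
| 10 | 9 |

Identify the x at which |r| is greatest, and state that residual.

x=1: V̂ = -18 + 2.9·1 = -15.1; r = -14.1 − (-15.1) = 1
x=3: V̂ = -18 + 2.9·3 = -9.3; r = -11.3 − (-9.3) = -2
x=5: V̂ = -18 + 2.9·5 = -3.5; r = -3 − (-3.5) = 0.5
x=6: V̂ = -18 + 2.9·6 = -0.6; r = 0.4 − (-0.6) = 1
x=7: V̂ = -18 + 2.9·7 = 2.3; r = 0.8 − 2.3 = -1.5
x=9: V̂ = -18 + 2.9·9 = 8.1; r = 11.1 − 8.1 = 3
x=10: V̂ = -18 + 2.9·10 = 11; r = 9 − 11 = -2
Largest |r| is 3 at x = 9, residual 3.

x = 9, r = 3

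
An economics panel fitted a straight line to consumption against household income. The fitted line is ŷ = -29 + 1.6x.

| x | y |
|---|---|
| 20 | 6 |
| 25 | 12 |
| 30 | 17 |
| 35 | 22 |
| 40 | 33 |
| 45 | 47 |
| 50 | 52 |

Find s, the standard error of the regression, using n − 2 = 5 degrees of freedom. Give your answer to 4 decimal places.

s = 3.4641

x=20: ŷ = -29 + 1.6·20 = 3; r = 6 − 3 = 3
x=25: ŷ = -29 + 1.6·25 = 11; r = 12 − 11 = 1
x=30: ŷ = -29 + 1.6·30 = 19; r = 17 − 19 = -2
x=35: ŷ = -29 + 1.6·35 = 27; r = 22 − 27 = -5
x=40: ŷ = -29 + 1.6·40 = 35; r = 33 − 35 = -2
x=45: ŷ = -29 + 1.6·45 = 43; r = 47 − 43 = 4
x=50: ŷ = -29 + 1.6·50 = 51; r = 52 − 51 = 1
SSE = 9 + 1 + 4 + 25 + 4 + 16 + 1 = 60
s = √(60/5) = √12 ≈ 3.4641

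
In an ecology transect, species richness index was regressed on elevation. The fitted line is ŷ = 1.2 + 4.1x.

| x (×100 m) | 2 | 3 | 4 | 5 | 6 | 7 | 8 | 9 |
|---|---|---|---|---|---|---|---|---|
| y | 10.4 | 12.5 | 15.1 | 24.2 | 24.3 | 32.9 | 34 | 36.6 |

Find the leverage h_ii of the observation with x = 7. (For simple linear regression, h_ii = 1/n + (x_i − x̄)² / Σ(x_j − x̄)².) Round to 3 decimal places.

x̄ = (2 + 3 + 4 + 5 + 6 + 7 + 8 + 9)/8 = 5.5
Σ(x − x̄)² = 12.25 + 6.25 + 2.25 + 0.25 + 0.25 + 2.25 + 6.25 + 12.25 = 42
h = 1/8 + (1.5)²/42 = 0.125 + 0.0535714 = 0.179

h = 0.179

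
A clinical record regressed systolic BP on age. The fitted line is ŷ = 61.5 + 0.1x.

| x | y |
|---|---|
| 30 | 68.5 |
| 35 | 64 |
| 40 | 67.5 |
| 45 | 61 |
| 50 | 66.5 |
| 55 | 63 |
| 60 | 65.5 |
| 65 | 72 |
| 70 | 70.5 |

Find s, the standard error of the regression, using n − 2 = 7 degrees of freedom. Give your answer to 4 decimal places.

s = 3.5051

x=30: ŷ = 61.5 + 0.1·30 = 64.5; r = 68.5 − 64.5 = 4
x=35: ŷ = 61.5 + 0.1·35 = 65; r = 64 − 65 = -1
x=40: ŷ = 61.5 + 0.1·40 = 65.5; r = 67.5 − 65.5 = 2
x=45: ŷ = 61.5 + 0.1·45 = 66; r = 61 − 66 = -5
x=50: ŷ = 61.5 + 0.1·50 = 66.5; r = 66.5 − 66.5 = 0
x=55: ŷ = 61.5 + 0.1·55 = 67; r = 63 − 67 = -4
x=60: ŷ = 61.5 + 0.1·60 = 67.5; r = 65.5 − 67.5 = -2
x=65: ŷ = 61.5 + 0.1·65 = 68; r = 72 − 68 = 4
x=70: ŷ = 61.5 + 0.1·70 = 68.5; r = 70.5 − 68.5 = 2
SSE = 16 + 1 + 4 + 25 + 0 + 16 + 4 + 16 + 4 = 86
s = √(86/7) = √12.2857 ≈ 3.5051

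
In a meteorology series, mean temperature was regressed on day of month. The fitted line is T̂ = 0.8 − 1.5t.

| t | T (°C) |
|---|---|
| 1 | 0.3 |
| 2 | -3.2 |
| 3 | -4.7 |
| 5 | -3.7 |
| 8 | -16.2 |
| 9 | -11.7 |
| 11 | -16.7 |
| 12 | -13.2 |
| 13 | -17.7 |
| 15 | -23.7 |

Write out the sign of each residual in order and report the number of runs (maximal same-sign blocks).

8 runs

t=1: T̂ = 0.8 − 1.5·1 = -0.7; r = 0.3 − (-0.7) = 1
t=2: T̂ = 0.8 − 1.5·2 = -2.2; r = -3.2 − (-2.2) = -1
t=3: T̂ = 0.8 − 1.5·3 = -3.7; r = -4.7 − (-3.7) = -1
t=5: T̂ = 0.8 − 1.5·5 = -6.7; r = -3.7 − (-6.7) = 3
t=8: T̂ = 0.8 − 1.5·8 = -11.2; r = -16.2 − (-11.2) = -5
t=9: T̂ = 0.8 − 1.5·9 = -12.7; r = -11.7 − (-12.7) = 1
t=11: T̂ = 0.8 − 1.5·11 = -15.7; r = -16.7 − (-15.7) = -1
t=12: T̂ = 0.8 − 1.5·12 = -17.2; r = -13.2 − (-17.2) = 4
t=13: T̂ = 0.8 − 1.5·13 = -18.7; r = -17.7 − (-18.7) = 1
t=15: T̂ = 0.8 − 1.5·15 = -21.7; r = -23.7 − (-21.7) = -2
Signs: + − − + − + − + + −
Runs: +×1, −×2, +×1, −×1, +×1, −×1, +×2, −×1 → 8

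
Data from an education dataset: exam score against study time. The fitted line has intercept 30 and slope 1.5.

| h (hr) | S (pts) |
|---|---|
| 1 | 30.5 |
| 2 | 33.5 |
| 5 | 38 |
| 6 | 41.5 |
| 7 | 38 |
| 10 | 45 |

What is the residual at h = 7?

Ŝ = 30 + 1.5·7 = 40.5
r = 38 − 40.5 = -2.5

r = -2.5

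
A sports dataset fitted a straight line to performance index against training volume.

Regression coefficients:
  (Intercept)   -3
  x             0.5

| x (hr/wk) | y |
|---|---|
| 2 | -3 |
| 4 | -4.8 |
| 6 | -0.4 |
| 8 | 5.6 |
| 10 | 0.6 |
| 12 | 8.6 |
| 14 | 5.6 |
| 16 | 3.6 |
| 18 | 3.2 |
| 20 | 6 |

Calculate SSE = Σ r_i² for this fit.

SSE = 83.44

x=2: ŷ = -3 + 0.5·2 = -2; r = -3 − (-2) = -1
x=4: ŷ = -3 + 0.5·4 = -1; r = -4.8 − (-1) = -3.8
x=6: ŷ = -3 + 0.5·6 = 0; r = -0.4 − 0 = -0.4
x=8: ŷ = -3 + 0.5·8 = 1; r = 5.6 − 1 = 4.6
x=10: ŷ = -3 + 0.5·10 = 2; r = 0.6 − 2 = -1.4
x=12: ŷ = -3 + 0.5·12 = 3; r = 8.6 − 3 = 5.6
x=14: ŷ = -3 + 0.5·14 = 4; r = 5.6 − 4 = 1.6
x=16: ŷ = -3 + 0.5·16 = 5; r = 3.6 − 5 = -1.4
x=18: ŷ = -3 + 0.5·18 = 6; r = 3.2 − 6 = -2.8
x=20: ŷ = -3 + 0.5·20 = 7; r = 6 − 7 = -1
SSE = 1 + 14.44 + 0.16 + 21.16 + 1.96 + 31.36 + 2.56 + 1.96 + 7.84 + 1 = 83.44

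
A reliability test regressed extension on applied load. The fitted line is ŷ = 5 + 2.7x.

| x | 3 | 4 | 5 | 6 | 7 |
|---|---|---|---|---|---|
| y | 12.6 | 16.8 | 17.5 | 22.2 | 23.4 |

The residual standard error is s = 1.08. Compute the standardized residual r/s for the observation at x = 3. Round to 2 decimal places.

ŷ = 5 + 2.7·3 = 13.1
r = 12.6 − 13.1 = -0.5
r/s = -0.5 / 1.08 = -0.46

-0.46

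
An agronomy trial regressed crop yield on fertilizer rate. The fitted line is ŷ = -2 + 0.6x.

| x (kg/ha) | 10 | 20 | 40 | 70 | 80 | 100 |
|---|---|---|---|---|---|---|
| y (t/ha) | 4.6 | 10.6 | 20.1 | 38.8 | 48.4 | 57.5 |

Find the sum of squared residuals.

SSE = 11.78

x=10: ŷ = -2 + 0.6·10 = 4; r = 4.6 − 4 = 0.6
x=20: ŷ = -2 + 0.6·20 = 10; r = 10.6 − 10 = 0.6
x=40: ŷ = -2 + 0.6·40 = 22; r = 20.1 − 22 = -1.9
x=70: ŷ = -2 + 0.6·70 = 40; r = 38.8 − 40 = -1.2
x=80: ŷ = -2 + 0.6·80 = 46; r = 48.4 − 46 = 2.4
x=100: ŷ = -2 + 0.6·100 = 58; r = 57.5 − 58 = -0.5
SSE = 0.36 + 0.36 + 3.61 + 1.44 + 5.76 + 0.25 = 11.78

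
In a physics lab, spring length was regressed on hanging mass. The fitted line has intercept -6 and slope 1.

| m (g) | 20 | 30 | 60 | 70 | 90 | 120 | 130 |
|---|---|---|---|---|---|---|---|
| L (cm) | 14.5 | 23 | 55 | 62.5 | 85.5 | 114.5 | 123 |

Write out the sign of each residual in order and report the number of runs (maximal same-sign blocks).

6 runs

m=20: ŷ = -6 + 20 = 14; e = 14.5 − 14 = 0.5
m=30: ŷ = -6 + 30 = 24; e = 23 − 24 = -1
m=60: ŷ = -6 + 60 = 54; e = 55 − 54 = 1
m=70: ŷ = -6 + 70 = 64; e = 62.5 − 64 = -1.5
m=90: ŷ = -6 + 90 = 84; e = 85.5 − 84 = 1.5
m=120: ŷ = -6 + 120 = 114; e = 114.5 − 114 = 0.5
m=130: ŷ = -6 + 130 = 124; e = 123 − 124 = -1
Signs: + − + − + + −
Runs: +×1, −×1, +×1, −×1, +×2, −×1 → 6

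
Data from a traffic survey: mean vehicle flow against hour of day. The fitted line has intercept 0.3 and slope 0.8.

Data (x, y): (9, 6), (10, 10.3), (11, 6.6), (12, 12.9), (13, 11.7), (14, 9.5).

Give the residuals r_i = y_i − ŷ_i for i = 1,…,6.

-1.5, 2, -2.5, 3, 1, -2

x=9: ŷ = 0.3 + 0.8·9 = 7.5; r = 6 − 7.5 = -1.5
x=10: ŷ = 0.3 + 0.8·10 = 8.3; r = 10.3 − 8.3 = 2
x=11: ŷ = 0.3 + 0.8·11 = 9.1; r = 6.6 − 9.1 = -2.5
x=12: ŷ = 0.3 + 0.8·12 = 9.9; r = 12.9 − 9.9 = 3
x=13: ŷ = 0.3 + 0.8·13 = 10.7; r = 11.7 − 10.7 = 1
x=14: ŷ = 0.3 + 0.8·14 = 11.5; r = 9.5 − 11.5 = -2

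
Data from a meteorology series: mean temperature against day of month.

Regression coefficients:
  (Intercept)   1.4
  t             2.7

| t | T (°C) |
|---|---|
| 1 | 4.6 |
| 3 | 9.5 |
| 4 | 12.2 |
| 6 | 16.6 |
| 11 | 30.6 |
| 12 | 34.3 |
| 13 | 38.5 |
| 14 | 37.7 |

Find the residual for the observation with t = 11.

ŷ = 1.4 + 2.7·11 = 31.1
e = 30.6 − 31.1 = -0.5

e = -0.5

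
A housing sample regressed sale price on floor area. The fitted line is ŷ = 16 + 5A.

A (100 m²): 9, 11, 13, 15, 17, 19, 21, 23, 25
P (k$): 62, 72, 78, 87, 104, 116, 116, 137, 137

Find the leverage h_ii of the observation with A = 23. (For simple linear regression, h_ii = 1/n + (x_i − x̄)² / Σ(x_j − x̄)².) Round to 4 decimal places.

Ā = (9 + 11 + 13 + 15 + 17 + 19 + 21 + 23 + 25)/9 = 17
Σ(A − Ā)² = 64 + 36 + 16 + 4 + 0 + 4 + 16 + 36 + 64 = 240
h = 1/9 + (6)²/240 = 0.111111 + 0.15 = 0.2611

h = 0.2611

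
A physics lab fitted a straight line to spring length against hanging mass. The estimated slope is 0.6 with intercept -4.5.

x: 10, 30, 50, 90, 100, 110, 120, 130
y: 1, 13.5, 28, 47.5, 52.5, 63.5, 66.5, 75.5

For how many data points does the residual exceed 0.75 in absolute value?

6

x=10: ŷ = -4.5 + 0.6·10 = 1.5; e = 1 − 1.5 = -0.5
x=30: ŷ = -4.5 + 0.6·30 = 13.5; e = 13.5 − 13.5 = 0
x=50: ŷ = -4.5 + 0.6·50 = 25.5; e = 28 − 25.5 = 2.5
x=90: ŷ = -4.5 + 0.6·90 = 49.5; e = 47.5 − 49.5 = -2
x=100: ŷ = -4.5 + 0.6·100 = 55.5; e = 52.5 − 55.5 = -3
x=110: ŷ = -4.5 + 0.6·110 = 61.5; e = 63.5 − 61.5 = 2
x=120: ŷ = -4.5 + 0.6·120 = 67.5; e = 66.5 − 67.5 = -1
x=130: ŷ = -4.5 + 0.6·130 = 73.5; e = 75.5 − 73.5 = 2
|e| > 0.75: x=50 (|e|=2.5), x=90 (|e|=2), x=100 (|e|=3), x=110 (|e|=2), x=120 (|e|=1), x=130 (|e|=2) → 6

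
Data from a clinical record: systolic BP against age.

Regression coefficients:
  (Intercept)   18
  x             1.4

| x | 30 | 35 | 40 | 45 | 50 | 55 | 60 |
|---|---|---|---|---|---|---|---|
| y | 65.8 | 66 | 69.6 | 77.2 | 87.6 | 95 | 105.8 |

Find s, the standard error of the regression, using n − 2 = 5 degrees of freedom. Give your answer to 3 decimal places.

s = 4.075

x=30: ŷ = 18 + 1.4·30 = 60; r = 65.8 − 60 = 5.8
x=35: ŷ = 18 + 1.4·35 = 67; r = 66 − 67 = -1
x=40: ŷ = 18 + 1.4·40 = 74; r = 69.6 − 74 = -4.4
x=45: ŷ = 18 + 1.4·45 = 81; r = 77.2 − 81 = -3.8
x=50: ŷ = 18 + 1.4·50 = 88; r = 87.6 − 88 = -0.4
x=55: ŷ = 18 + 1.4·55 = 95; r = 95 − 95 = 0
x=60: ŷ = 18 + 1.4·60 = 102; r = 105.8 − 102 = 3.8
SSE = 33.64 + 1 + 19.36 + 14.44 + 0.16 + 0 + 14.44 = 83.04
s = √(83.04/5) = √16.608 ≈ 4.075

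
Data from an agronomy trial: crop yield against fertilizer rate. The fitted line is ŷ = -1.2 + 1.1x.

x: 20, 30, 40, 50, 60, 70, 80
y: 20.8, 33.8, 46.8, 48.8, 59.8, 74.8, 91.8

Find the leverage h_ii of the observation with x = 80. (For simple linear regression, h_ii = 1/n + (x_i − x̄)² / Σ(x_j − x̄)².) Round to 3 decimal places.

x̄ = (20 + 30 + 40 + 50 + 60 + 70 + 80)/7 = 50
Σ(x − x̄)² = 900 + 400 + 100 + 0 + 100 + 400 + 900 = 2800
h = 1/7 + (30)²/2800 = 0.142857 + 0.321429 = 0.464

h = 0.464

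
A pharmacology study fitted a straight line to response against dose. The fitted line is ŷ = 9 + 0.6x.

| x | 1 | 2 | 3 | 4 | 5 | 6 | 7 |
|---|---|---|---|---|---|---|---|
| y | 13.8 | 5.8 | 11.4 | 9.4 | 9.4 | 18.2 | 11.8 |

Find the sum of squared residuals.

x=1: ŷ = 9 + 0.6·1 = 9.6; r = 13.8 − 9.6 = 4.2
x=2: ŷ = 9 + 0.6·2 = 10.2; r = 5.8 − 10.2 = -4.4
x=3: ŷ = 9 + 0.6·3 = 10.8; r = 11.4 − 10.8 = 0.6
x=4: ŷ = 9 + 0.6·4 = 11.4; r = 9.4 − 11.4 = -2
x=5: ŷ = 9 + 0.6·5 = 12; r = 9.4 − 12 = -2.6
x=6: ŷ = 9 + 0.6·6 = 12.6; r = 18.2 − 12.6 = 5.6
x=7: ŷ = 9 + 0.6·7 = 13.2; r = 11.8 − 13.2 = -1.4
SSE = 17.64 + 19.36 + 0.36 + 4 + 6.76 + 31.36 + 1.96 = 81.44

SSE = 81.44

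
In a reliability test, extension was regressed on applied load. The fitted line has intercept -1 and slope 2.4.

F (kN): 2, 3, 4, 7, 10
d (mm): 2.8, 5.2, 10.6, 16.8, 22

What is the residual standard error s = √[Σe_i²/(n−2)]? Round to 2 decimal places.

s = 1.63

F=2: d̂ = -1 + 2.4·2 = 3.8; e = 2.8 − 3.8 = -1
F=3: d̂ = -1 + 2.4·3 = 6.2; e = 5.2 − 6.2 = -1
F=4: d̂ = -1 + 2.4·4 = 8.6; e = 10.6 − 8.6 = 2
F=7: d̂ = -1 + 2.4·7 = 15.8; e = 16.8 − 15.8 = 1
F=10: d̂ = -1 + 2.4·10 = 23; e = 22 − 23 = -1
SSE = 1 + 1 + 4 + 1 + 1 = 8
s = √(8/3) = √2.66667 ≈ 1.63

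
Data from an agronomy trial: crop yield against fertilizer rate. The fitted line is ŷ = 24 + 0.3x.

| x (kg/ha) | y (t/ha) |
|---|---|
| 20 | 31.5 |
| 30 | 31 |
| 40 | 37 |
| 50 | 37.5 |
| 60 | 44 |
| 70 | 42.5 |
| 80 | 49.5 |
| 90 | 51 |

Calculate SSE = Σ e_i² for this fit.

x=20: ŷ = 24 + 0.3·20 = 30; e = 31.5 − 30 = 1.5
x=30: ŷ = 24 + 0.3·30 = 33; e = 31 − 33 = -2
x=40: ŷ = 24 + 0.3·40 = 36; e = 37 − 36 = 1
x=50: ŷ = 24 + 0.3·50 = 39; e = 37.5 − 39 = -1.5
x=60: ŷ = 24 + 0.3·60 = 42; e = 44 − 42 = 2
x=70: ŷ = 24 + 0.3·70 = 45; e = 42.5 − 45 = -2.5
x=80: ŷ = 24 + 0.3·80 = 48; e = 49.5 − 48 = 1.5
x=90: ŷ = 24 + 0.3·90 = 51; e = 51 − 51 = 0
SSE = 2.25 + 4 + 1 + 2.25 + 4 + 6.25 + 2.25 + 0 = 22

SSE = 22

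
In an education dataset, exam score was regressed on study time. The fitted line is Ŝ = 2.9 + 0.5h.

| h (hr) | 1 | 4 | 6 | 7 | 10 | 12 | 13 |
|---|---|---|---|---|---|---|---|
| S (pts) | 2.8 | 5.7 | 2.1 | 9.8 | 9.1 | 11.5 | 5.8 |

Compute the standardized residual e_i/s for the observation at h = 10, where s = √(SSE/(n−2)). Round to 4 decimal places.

0.3867

h=1: Ŝ = 2.9 + 0.5·1 = 3.4; e = 2.8 − 3.4 = -0.6
h=4: Ŝ = 2.9 + 0.5·4 = 4.9; e = 5.7 − 4.9 = 0.8
h=6: Ŝ = 2.9 + 0.5·6 = 5.9; e = 2.1 − 5.9 = -3.8
h=7: Ŝ = 2.9 + 0.5·7 = 6.4; e = 9.8 − 6.4 = 3.4
h=10: Ŝ = 2.9 + 0.5·10 = 7.9; e = 9.1 − 7.9 = 1.2
h=12: Ŝ = 2.9 + 0.5·12 = 8.9; e = 11.5 − 8.9 = 2.6
h=13: Ŝ = 2.9 + 0.5·13 = 9.4; e = 5.8 − 9.4 = -3.6
SSE = 0.36 + 0.64 + 14.44 + 11.56 + 1.44 + 6.76 + 12.96 = 48.16
s = √(48.16/5) = 3.10355
e/s = 1.2 / 3.10355 = 0.3867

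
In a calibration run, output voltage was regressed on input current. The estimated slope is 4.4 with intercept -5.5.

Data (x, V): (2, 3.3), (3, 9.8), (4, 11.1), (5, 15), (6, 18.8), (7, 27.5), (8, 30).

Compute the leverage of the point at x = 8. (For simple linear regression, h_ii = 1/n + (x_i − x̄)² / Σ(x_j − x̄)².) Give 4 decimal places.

h = 0.4643

x̄ = (2 + 3 + 4 + 5 + 6 + 7 + 8)/7 = 5
Σ(x − x̄)² = 9 + 4 + 1 + 0 + 1 + 4 + 9 = 28
h = 1/7 + (3)²/28 = 0.142857 + 0.321429 = 0.4643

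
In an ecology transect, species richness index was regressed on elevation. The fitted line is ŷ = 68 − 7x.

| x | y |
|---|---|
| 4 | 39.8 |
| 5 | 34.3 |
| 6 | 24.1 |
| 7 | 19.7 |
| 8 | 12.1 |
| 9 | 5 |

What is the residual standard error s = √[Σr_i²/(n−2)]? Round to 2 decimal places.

s = 1.21

x=4: ŷ = 68 − 7·4 = 40; r = 39.8 − 40 = -0.2
x=5: ŷ = 68 − 7·5 = 33; r = 34.3 − 33 = 1.3
x=6: ŷ = 68 − 7·6 = 26; r = 24.1 − 26 = -1.9
x=7: ŷ = 68 − 7·7 = 19; r = 19.7 − 19 = 0.7
x=8: ŷ = 68 − 7·8 = 12; r = 12.1 − 12 = 0.1
x=9: ŷ = 68 − 7·9 = 5; r = 5 − 5 = 0
SSE = 0.04 + 1.69 + 3.61 + 0.49 + 0.01 + 0 = 5.84
s = √(5.84/4) = √1.46 ≈ 1.21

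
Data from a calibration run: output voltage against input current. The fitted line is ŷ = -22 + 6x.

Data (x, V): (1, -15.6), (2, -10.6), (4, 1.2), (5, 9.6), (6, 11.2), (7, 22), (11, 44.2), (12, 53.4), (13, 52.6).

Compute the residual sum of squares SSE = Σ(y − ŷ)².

SSE = 38.72

x=1: ŷ = -22 + 6·1 = -16; e = -15.6 − (-16) = 0.4
x=2: ŷ = -22 + 6·2 = -10; e = -10.6 − (-10) = -0.6
x=4: ŷ = -22 + 6·4 = 2; e = 1.2 − 2 = -0.8
x=5: ŷ = -22 + 6·5 = 8; e = 9.6 − 8 = 1.6
x=6: ŷ = -22 + 6·6 = 14; e = 11.2 − 14 = -2.8
x=7: ŷ = -22 + 6·7 = 20; e = 22 − 20 = 2
x=11: ŷ = -22 + 6·11 = 44; e = 44.2 − 44 = 0.2
x=12: ŷ = -22 + 6·12 = 50; e = 53.4 − 50 = 3.4
x=13: ŷ = -22 + 6·13 = 56; e = 52.6 − 56 = -3.4
SSE = 0.16 + 0.36 + 0.64 + 2.56 + 7.84 + 4 + 0.04 + 11.56 + 11.56 = 38.72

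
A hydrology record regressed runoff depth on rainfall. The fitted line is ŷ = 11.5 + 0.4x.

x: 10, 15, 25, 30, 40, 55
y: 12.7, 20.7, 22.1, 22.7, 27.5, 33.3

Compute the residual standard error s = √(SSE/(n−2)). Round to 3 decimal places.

x=10: ŷ = 11.5 + 0.4·10 = 15.5; r = 12.7 − 15.5 = -2.8
x=15: ŷ = 11.5 + 0.4·15 = 17.5; r = 20.7 − 17.5 = 3.2
x=25: ŷ = 11.5 + 0.4·25 = 21.5; r = 22.1 − 21.5 = 0.6
x=30: ŷ = 11.5 + 0.4·30 = 23.5; r = 22.7 − 23.5 = -0.8
x=40: ŷ = 11.5 + 0.4·40 = 27.5; r = 27.5 − 27.5 = 0
x=55: ŷ = 11.5 + 0.4·55 = 33.5; r = 33.3 − 33.5 = -0.2
SSE = 7.84 + 10.24 + 0.36 + 0.64 + 0 + 0.04 = 19.12
s = √(19.12/4) = √4.78 ≈ 2.186

s = 2.186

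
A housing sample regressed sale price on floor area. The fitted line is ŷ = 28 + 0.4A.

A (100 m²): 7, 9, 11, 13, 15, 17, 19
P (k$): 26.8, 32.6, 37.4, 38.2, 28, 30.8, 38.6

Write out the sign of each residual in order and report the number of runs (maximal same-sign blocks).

4 runs

A=7: ŷ = 28 + 0.4·7 = 30.8; r = 26.8 − 30.8 = -4
A=9: ŷ = 28 + 0.4·9 = 31.6; r = 32.6 − 31.6 = 1
A=11: ŷ = 28 + 0.4·11 = 32.4; r = 37.4 − 32.4 = 5
A=13: ŷ = 28 + 0.4·13 = 33.2; r = 38.2 − 33.2 = 5
A=15: ŷ = 28 + 0.4·15 = 34; r = 28 − 34 = -6
A=17: ŷ = 28 + 0.4·17 = 34.8; r = 30.8 − 34.8 = -4
A=19: ŷ = 28 + 0.4·19 = 35.6; r = 38.6 − 35.6 = 3
Signs: − + + + − − +
Runs: −×1, +×3, −×2, +×1 → 4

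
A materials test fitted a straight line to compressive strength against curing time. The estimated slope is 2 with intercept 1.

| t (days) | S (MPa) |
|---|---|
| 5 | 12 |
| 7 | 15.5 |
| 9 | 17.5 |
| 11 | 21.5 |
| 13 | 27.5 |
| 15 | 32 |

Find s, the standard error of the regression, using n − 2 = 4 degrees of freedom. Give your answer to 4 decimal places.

s = 1.3229

t=5: ŷ = 1 + 2·5 = 11; e = 12 − 11 = 1
t=7: ŷ = 1 + 2·7 = 15; e = 15.5 − 15 = 0.5
t=9: ŷ = 1 + 2·9 = 19; e = 17.5 − 19 = -1.5
t=11: ŷ = 1 + 2·11 = 23; e = 21.5 − 23 = -1.5
t=13: ŷ = 1 + 2·13 = 27; e = 27.5 − 27 = 0.5
t=15: ŷ = 1 + 2·15 = 31; e = 32 − 31 = 1
SSE = 1 + 0.25 + 2.25 + 2.25 + 0.25 + 1 = 7
s = √(7/4) = √1.75 ≈ 1.3229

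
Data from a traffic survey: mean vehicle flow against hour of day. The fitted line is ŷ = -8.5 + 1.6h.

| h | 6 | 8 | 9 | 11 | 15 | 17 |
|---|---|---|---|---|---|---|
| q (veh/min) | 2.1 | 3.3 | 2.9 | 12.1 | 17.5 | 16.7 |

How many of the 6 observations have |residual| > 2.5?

h=6: ŷ = -8.5 + 1.6·6 = 1.1; e = 2.1 − 1.1 = 1
h=8: ŷ = -8.5 + 1.6·8 = 4.3; e = 3.3 − 4.3 = -1
h=9: ŷ = -8.5 + 1.6·9 = 5.9; e = 2.9 − 5.9 = -3
h=11: ŷ = -8.5 + 1.6·11 = 9.1; e = 12.1 − 9.1 = 3
h=15: ŷ = -8.5 + 1.6·15 = 15.5; e = 17.5 − 15.5 = 2
h=17: ŷ = -8.5 + 1.6·17 = 18.7; e = 16.7 − 18.7 = -2
|e| > 2.5: h=9 (|e|=3), h=11 (|e|=3) → 2

2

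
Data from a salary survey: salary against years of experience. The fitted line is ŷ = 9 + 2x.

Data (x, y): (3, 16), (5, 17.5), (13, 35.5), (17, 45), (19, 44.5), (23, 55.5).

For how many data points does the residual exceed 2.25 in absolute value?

1

x=3: ŷ = 9 + 2·3 = 15; e = 16 − 15 = 1
x=5: ŷ = 9 + 2·5 = 19; e = 17.5 − 19 = -1.5
x=13: ŷ = 9 + 2·13 = 35; e = 35.5 − 35 = 0.5
x=17: ŷ = 9 + 2·17 = 43; e = 45 − 43 = 2
x=19: ŷ = 9 + 2·19 = 47; e = 44.5 − 47 = -2.5
x=23: ŷ = 9 + 2·23 = 55; e = 55.5 − 55 = 0.5
|e| > 2.25: x=19 (|e|=2.5) → 1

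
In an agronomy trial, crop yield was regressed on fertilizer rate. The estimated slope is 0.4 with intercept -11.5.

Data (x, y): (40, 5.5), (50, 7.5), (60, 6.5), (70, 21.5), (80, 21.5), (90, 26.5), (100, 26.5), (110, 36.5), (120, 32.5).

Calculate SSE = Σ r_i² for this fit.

SSE = 104

x=40: ŷ = -11.5 + 0.4·40 = 4.5; r = 5.5 − 4.5 = 1
x=50: ŷ = -11.5 + 0.4·50 = 8.5; r = 7.5 − 8.5 = -1
x=60: ŷ = -11.5 + 0.4·60 = 12.5; r = 6.5 − 12.5 = -6
x=70: ŷ = -11.5 + 0.4·70 = 16.5; r = 21.5 − 16.5 = 5
x=80: ŷ = -11.5 + 0.4·80 = 20.5; r = 21.5 − 20.5 = 1
x=90: ŷ = -11.5 + 0.4·90 = 24.5; r = 26.5 − 24.5 = 2
x=100: ŷ = -11.5 + 0.4·100 = 28.5; r = 26.5 − 28.5 = -2
x=110: ŷ = -11.5 + 0.4·110 = 32.5; r = 36.5 − 32.5 = 4
x=120: ŷ = -11.5 + 0.4·120 = 36.5; r = 32.5 − 36.5 = -4
SSE = 1 + 1 + 36 + 25 + 1 + 4 + 4 + 16 + 16 = 104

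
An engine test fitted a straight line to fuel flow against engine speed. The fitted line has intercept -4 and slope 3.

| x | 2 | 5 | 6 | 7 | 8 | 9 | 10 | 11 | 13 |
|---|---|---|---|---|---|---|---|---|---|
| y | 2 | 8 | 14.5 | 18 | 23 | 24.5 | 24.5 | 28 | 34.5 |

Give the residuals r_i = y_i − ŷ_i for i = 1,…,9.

x=2: ŷ = -4 + 3·2 = 2; r = 2 − 2 = 0
x=5: ŷ = -4 + 3·5 = 11; r = 8 − 11 = -3
x=6: ŷ = -4 + 3·6 = 14; r = 14.5 − 14 = 0.5
x=7: ŷ = -4 + 3·7 = 17; r = 18 − 17 = 1
x=8: ŷ = -4 + 3·8 = 20; r = 23 − 20 = 3
x=9: ŷ = -4 + 3·9 = 23; r = 24.5 − 23 = 1.5
x=10: ŷ = -4 + 3·10 = 26; r = 24.5 − 26 = -1.5
x=11: ŷ = -4 + 3·11 = 29; r = 28 − 29 = -1
x=13: ŷ = -4 + 3·13 = 35; r = 34.5 − 35 = -0.5

0, -3, 0.5, 1, 3, 1.5, -1.5, -1, -0.5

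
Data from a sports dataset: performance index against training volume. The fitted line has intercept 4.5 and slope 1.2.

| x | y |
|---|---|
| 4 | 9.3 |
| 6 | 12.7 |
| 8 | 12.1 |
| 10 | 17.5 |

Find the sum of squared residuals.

SSE = 6

x=4: ŷ = 4.5 + 1.2·4 = 9.3; r = 9.3 − 9.3 = 0
x=6: ŷ = 4.5 + 1.2·6 = 11.7; r = 12.7 − 11.7 = 1
x=8: ŷ = 4.5 + 1.2·8 = 14.1; r = 12.1 − 14.1 = -2
x=10: ŷ = 4.5 + 1.2·10 = 16.5; r = 17.5 − 16.5 = 1
SSE = 0 + 1 + 4 + 1 = 6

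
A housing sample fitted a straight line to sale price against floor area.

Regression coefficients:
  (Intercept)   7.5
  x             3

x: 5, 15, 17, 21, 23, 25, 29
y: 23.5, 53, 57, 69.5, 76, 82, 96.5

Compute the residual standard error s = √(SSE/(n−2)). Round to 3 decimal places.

s = 1.342

x=5: ŷ = 7.5 + 3·5 = 22.5; e = 23.5 − 22.5 = 1
x=15: ŷ = 7.5 + 3·15 = 52.5; e = 53 − 52.5 = 0.5
x=17: ŷ = 7.5 + 3·17 = 58.5; e = 57 − 58.5 = -1.5
x=21: ŷ = 7.5 + 3·21 = 70.5; e = 69.5 − 70.5 = -1
x=23: ŷ = 7.5 + 3·23 = 76.5; e = 76 − 76.5 = -0.5
x=25: ŷ = 7.5 + 3·25 = 82.5; e = 82 − 82.5 = -0.5
x=29: ŷ = 7.5 + 3·29 = 94.5; e = 96.5 − 94.5 = 2
SSE = 1 + 0.25 + 2.25 + 1 + 0.25 + 0.25 + 4 = 9
s = √(9/5) = √1.8 ≈ 1.342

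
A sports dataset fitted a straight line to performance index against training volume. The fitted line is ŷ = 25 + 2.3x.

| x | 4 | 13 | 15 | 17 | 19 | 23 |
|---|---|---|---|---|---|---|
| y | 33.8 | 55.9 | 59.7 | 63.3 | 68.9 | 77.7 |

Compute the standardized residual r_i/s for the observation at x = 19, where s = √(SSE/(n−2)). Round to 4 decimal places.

0.2887

x=4: ŷ = 25 + 2.3·4 = 34.2; r = 33.8 − 34.2 = -0.4
x=13: ŷ = 25 + 2.3·13 = 54.9; r = 55.9 − 54.9 = 1
x=15: ŷ = 25 + 2.3·15 = 59.5; r = 59.7 − 59.5 = 0.2
x=17: ŷ = 25 + 2.3·17 = 64.1; r = 63.3 − 64.1 = -0.8
x=19: ŷ = 25 + 2.3·19 = 68.7; r = 68.9 − 68.7 = 0.2
x=23: ŷ = 25 + 2.3·23 = 77.9; r = 77.7 − 77.9 = -0.2
SSE = 0.16 + 1 + 0.04 + 0.64 + 0.04 + 0.04 = 1.92
s = √(1.92/4) = 0.69282
r/s = 0.2 / 0.69282 = 0.2887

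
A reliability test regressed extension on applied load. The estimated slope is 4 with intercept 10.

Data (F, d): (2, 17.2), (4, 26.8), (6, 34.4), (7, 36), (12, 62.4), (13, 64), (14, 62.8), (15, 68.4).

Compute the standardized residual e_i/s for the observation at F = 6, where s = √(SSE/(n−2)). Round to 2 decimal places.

F=2: d̂ = 10 + 4·2 = 18; e = 17.2 − 18 = -0.8
F=4: d̂ = 10 + 4·4 = 26; e = 26.8 − 26 = 0.8
F=6: d̂ = 10 + 4·6 = 34; e = 34.4 − 34 = 0.4
F=7: d̂ = 10 + 4·7 = 38; e = 36 − 38 = -2
F=12: d̂ = 10 + 4·12 = 58; e = 62.4 − 58 = 4.4
F=13: d̂ = 10 + 4·13 = 62; e = 64 − 62 = 2
F=14: d̂ = 10 + 4·14 = 66; e = 62.8 − 66 = -3.2
F=15: d̂ = 10 + 4·15 = 70; e = 68.4 − 70 = -1.6
SSE = 0.64 + 0.64 + 0.16 + 4 + 19.36 + 4 + 10.24 + 2.56 = 41.6
s = √(41.6/6) = 2.63312
e/s = 0.4 / 2.63312 = 0.15

0.15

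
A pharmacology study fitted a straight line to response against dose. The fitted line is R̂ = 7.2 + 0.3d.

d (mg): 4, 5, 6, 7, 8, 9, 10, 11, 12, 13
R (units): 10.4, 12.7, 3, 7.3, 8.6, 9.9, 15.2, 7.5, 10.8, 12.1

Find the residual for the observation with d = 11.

R̂ = 7.2 + 0.3·11 = 10.5
e = 7.5 − 10.5 = -3

e = -3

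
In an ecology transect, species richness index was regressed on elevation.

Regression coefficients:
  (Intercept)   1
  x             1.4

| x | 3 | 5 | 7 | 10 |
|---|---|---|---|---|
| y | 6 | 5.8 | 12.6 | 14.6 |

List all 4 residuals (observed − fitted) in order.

x=3: ŷ = 1 + 1.4·3 = 5.2; e = 6 − 5.2 = 0.8
x=5: ŷ = 1 + 1.4·5 = 8; e = 5.8 − 8 = -2.2
x=7: ŷ = 1 + 1.4·7 = 10.8; e = 12.6 − 10.8 = 1.8
x=10: ŷ = 1 + 1.4·10 = 15; e = 14.6 − 15 = -0.4

0.8, -2.2, 1.8, -0.4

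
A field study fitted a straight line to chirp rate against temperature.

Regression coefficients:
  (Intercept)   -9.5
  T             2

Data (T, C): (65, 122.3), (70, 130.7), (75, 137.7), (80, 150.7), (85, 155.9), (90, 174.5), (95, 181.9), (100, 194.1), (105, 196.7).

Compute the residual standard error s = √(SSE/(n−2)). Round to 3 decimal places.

T=65: Ĉ = -9.5 + 2·65 = 120.5; r = 122.3 − 120.5 = 1.8
T=70: Ĉ = -9.5 + 2·70 = 130.5; r = 130.7 − 130.5 = 0.2
T=75: Ĉ = -9.5 + 2·75 = 140.5; r = 137.7 − 140.5 = -2.8
T=80: Ĉ = -9.5 + 2·80 = 150.5; r = 150.7 − 150.5 = 0.2
T=85: Ĉ = -9.5 + 2·85 = 160.5; r = 155.9 − 160.5 = -4.6
T=90: Ĉ = -9.5 + 2·90 = 170.5; r = 174.5 − 170.5 = 4
T=95: Ĉ = -9.5 + 2·95 = 180.5; r = 181.9 − 180.5 = 1.4
T=100: Ĉ = -9.5 + 2·100 = 190.5; r = 194.1 − 190.5 = 3.6
T=105: Ĉ = -9.5 + 2·105 = 200.5; r = 196.7 − 200.5 = -3.8
SSE = 3.24 + 0.04 + 7.84 + 0.04 + 21.16 + 16 + 1.96 + 12.96 + 14.44 = 77.68
s = √(77.68/7) = √11.0971 ≈ 3.331

s = 3.331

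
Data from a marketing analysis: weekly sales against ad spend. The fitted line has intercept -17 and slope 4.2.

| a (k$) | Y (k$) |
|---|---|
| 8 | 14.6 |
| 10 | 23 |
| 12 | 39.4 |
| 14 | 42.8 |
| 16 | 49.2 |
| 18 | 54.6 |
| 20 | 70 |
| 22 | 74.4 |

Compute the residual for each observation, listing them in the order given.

-2, -2, 6, 1, -1, -4, 3, -1

a=8: Ŷ = -17 + 4.2·8 = 16.6; r = 14.6 − 16.6 = -2
a=10: Ŷ = -17 + 4.2·10 = 25; r = 23 − 25 = -2
a=12: Ŷ = -17 + 4.2·12 = 33.4; r = 39.4 − 33.4 = 6
a=14: Ŷ = -17 + 4.2·14 = 41.8; r = 42.8 − 41.8 = 1
a=16: Ŷ = -17 + 4.2·16 = 50.2; r = 49.2 − 50.2 = -1
a=18: Ŷ = -17 + 4.2·18 = 58.6; r = 54.6 − 58.6 = -4
a=20: Ŷ = -17 + 4.2·20 = 67; r = 70 − 67 = 3
a=22: Ŷ = -17 + 4.2·22 = 75.4; r = 74.4 − 75.4 = -1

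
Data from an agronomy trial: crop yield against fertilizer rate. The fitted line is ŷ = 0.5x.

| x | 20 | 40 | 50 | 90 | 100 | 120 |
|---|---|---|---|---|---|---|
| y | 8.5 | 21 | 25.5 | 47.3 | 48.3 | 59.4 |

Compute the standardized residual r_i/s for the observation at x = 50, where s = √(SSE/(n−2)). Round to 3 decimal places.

x=20: ŷ = 0.5·20 = 10; r = 8.5 − 10 = -1.5
x=40: ŷ = 0.5·40 = 20; r = 21 − 20 = 1
x=50: ŷ = 0.5·50 = 25; r = 25.5 − 25 = 0.5
x=90: ŷ = 0.5·90 = 45; r = 47.3 − 45 = 2.3
x=100: ŷ = 0.5·100 = 50; r = 48.3 − 50 = -1.7
x=120: ŷ = 0.5·120 = 60; r = 59.4 − 60 = -0.6
SSE = 2.25 + 1 + 0.25 + 5.29 + 2.89 + 0.36 = 12.04
s = √(12.04/4) = 1.73494
r/s = 0.5 / 1.73494 = 0.288

0.288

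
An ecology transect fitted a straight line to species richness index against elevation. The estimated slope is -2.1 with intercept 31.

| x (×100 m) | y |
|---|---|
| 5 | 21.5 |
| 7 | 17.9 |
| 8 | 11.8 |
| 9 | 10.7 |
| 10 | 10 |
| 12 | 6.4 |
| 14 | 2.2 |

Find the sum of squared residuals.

x=5: ŷ = 31 − 2.1·5 = 20.5; e = 21.5 − 20.5 = 1
x=7: ŷ = 31 − 2.1·7 = 16.3; e = 17.9 − 16.3 = 1.6
x=8: ŷ = 31 − 2.1·8 = 14.2; e = 11.8 − 14.2 = -2.4
x=9: ŷ = 31 − 2.1·9 = 12.1; e = 10.7 − 12.1 = -1.4
x=10: ŷ = 31 − 2.1·10 = 10; e = 10 − 10 = 0
x=12: ŷ = 31 − 2.1·12 = 5.8; e = 6.4 − 5.8 = 0.6
x=14: ŷ = 31 − 2.1·14 = 1.6; e = 2.2 − 1.6 = 0.6
SSE = 1 + 2.56 + 5.76 + 1.96 + 0 + 0.36 + 0.36 = 12

SSE = 12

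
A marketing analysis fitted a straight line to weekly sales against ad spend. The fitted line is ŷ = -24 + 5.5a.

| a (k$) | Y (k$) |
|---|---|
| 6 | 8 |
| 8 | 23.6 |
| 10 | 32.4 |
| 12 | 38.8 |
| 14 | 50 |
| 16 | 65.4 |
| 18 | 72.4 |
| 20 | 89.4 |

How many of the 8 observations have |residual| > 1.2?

a=6: ŷ = -24 + 5.5·6 = 9; e = 8 − 9 = -1
a=8: ŷ = -24 + 5.5·8 = 20; e = 23.6 − 20 = 3.6
a=10: ŷ = -24 + 5.5·10 = 31; e = 32.4 − 31 = 1.4
a=12: ŷ = -24 + 5.5·12 = 42; e = 38.8 − 42 = -3.2
a=14: ŷ = -24 + 5.5·14 = 53; e = 50 − 53 = -3
a=16: ŷ = -24 + 5.5·16 = 64; e = 65.4 − 64 = 1.4
a=18: ŷ = -24 + 5.5·18 = 75; e = 72.4 − 75 = -2.6
a=20: ŷ = -24 + 5.5·20 = 86; e = 89.4 − 86 = 3.4
|e| > 1.2: a=8 (|e|=3.6), a=10 (|e|=1.4), a=12 (|e|=3.2), a=14 (|e|=3), a=16 (|e|=1.4), a=18 (|e|=2.6), a=20 (|e|=3.4) → 7

7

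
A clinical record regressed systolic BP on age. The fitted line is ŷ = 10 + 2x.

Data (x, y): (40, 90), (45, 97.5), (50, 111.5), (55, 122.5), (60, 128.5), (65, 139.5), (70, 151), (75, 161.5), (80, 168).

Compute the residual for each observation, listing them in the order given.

0, -2.5, 1.5, 2.5, -1.5, -0.5, 1, 1.5, -2

x=40: ŷ = 10 + 2·40 = 90; r = 90 − 90 = 0
x=45: ŷ = 10 + 2·45 = 100; r = 97.5 − 100 = -2.5
x=50: ŷ = 10 + 2·50 = 110; r = 111.5 − 110 = 1.5
x=55: ŷ = 10 + 2·55 = 120; r = 122.5 − 120 = 2.5
x=60: ŷ = 10 + 2·60 = 130; r = 128.5 − 130 = -1.5
x=65: ŷ = 10 + 2·65 = 140; r = 139.5 − 140 = -0.5
x=70: ŷ = 10 + 2·70 = 150; r = 151 − 150 = 1
x=75: ŷ = 10 + 2·75 = 160; r = 161.5 − 160 = 1.5
x=80: ŷ = 10 + 2·80 = 170; r = 168 − 170 = -2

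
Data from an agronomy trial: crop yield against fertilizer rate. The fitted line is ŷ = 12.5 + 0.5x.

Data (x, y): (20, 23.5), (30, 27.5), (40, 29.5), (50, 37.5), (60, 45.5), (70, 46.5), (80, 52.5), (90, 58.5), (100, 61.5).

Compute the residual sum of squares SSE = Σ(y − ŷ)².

x=20: ŷ = 12.5 + 0.5·20 = 22.5; r = 23.5 − 22.5 = 1
x=30: ŷ = 12.5 + 0.5·30 = 27.5; r = 27.5 − 27.5 = 0
x=40: ŷ = 12.5 + 0.5·40 = 32.5; r = 29.5 − 32.5 = -3
x=50: ŷ = 12.5 + 0.5·50 = 37.5; r = 37.5 − 37.5 = 0
x=60: ŷ = 12.5 + 0.5·60 = 42.5; r = 45.5 − 42.5 = 3
x=70: ŷ = 12.5 + 0.5·70 = 47.5; r = 46.5 − 47.5 = -1
x=80: ŷ = 12.5 + 0.5·80 = 52.5; r = 52.5 − 52.5 = 0
x=90: ŷ = 12.5 + 0.5·90 = 57.5; r = 58.5 − 57.5 = 1
x=100: ŷ = 12.5 + 0.5·100 = 62.5; r = 61.5 − 62.5 = -1
SSE = 1 + 0 + 9 + 0 + 9 + 1 + 0 + 1 + 1 = 22

SSE = 22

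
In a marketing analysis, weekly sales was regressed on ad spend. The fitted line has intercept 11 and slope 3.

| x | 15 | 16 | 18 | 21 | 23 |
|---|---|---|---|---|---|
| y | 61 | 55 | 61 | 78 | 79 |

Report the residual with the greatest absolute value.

x=15: ŷ = 11 + 3·15 = 56; r = 61 − 56 = 5
x=16: ŷ = 11 + 3·16 = 59; r = 55 − 59 = -4
x=18: ŷ = 11 + 3·18 = 65; r = 61 − 65 = -4
x=21: ŷ = 11 + 3·21 = 74; r = 78 − 74 = 4
x=23: ŷ = 11 + 3·23 = 80; r = 79 − 80 = -1
Largest |r| is 5 at x = 15, residual 5.

r = 5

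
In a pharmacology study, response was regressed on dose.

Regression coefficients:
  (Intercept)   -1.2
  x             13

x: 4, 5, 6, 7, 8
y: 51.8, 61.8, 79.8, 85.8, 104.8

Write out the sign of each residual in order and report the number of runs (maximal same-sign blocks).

x=4: ŷ = -1.2 + 13·4 = 50.8; e = 51.8 − 50.8 = 1
x=5: ŷ = -1.2 + 13·5 = 63.8; e = 61.8 − 63.8 = -2
x=6: ŷ = -1.2 + 13·6 = 76.8; e = 79.8 − 76.8 = 3
x=7: ŷ = -1.2 + 13·7 = 89.8; e = 85.8 − 89.8 = -4
x=8: ŷ = -1.2 + 13·8 = 102.8; e = 104.8 − 102.8 = 2
Signs: + − + − +
Runs: +×1, −×1, +×1, −×1, +×1 → 5

5 runs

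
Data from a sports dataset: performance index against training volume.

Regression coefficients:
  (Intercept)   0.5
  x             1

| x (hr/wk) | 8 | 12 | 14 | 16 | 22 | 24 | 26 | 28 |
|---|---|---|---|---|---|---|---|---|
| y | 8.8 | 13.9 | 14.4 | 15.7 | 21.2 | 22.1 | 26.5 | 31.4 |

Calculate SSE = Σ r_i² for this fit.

x=8: ŷ = 0.5 + 8 = 8.5; r = 8.8 − 8.5 = 0.3
x=12: ŷ = 0.5 + 12 = 12.5; r = 13.9 − 12.5 = 1.4
x=14: ŷ = 0.5 + 14 = 14.5; r = 14.4 − 14.5 = -0.1
x=16: ŷ = 0.5 + 16 = 16.5; r = 15.7 − 16.5 = -0.8
x=22: ŷ = 0.5 + 22 = 22.5; r = 21.2 − 22.5 = -1.3
x=24: ŷ = 0.5 + 24 = 24.5; r = 22.1 − 24.5 = -2.4
x=26: ŷ = 0.5 + 26 = 26.5; r = 26.5 − 26.5 = 0
x=28: ŷ = 0.5 + 28 = 28.5; r = 31.4 − 28.5 = 2.9
SSE = 0.09 + 1.96 + 0.01 + 0.64 + 1.69 + 5.76 + 0 + 8.41 = 18.56

SSE = 18.56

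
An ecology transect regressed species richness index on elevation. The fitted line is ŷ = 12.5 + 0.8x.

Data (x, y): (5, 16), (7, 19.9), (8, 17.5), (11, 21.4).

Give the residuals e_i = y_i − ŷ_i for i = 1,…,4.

-0.5, 1.8, -1.4, 0.1

x=5: ŷ = 12.5 + 0.8·5 = 16.5; e = 16 − 16.5 = -0.5
x=7: ŷ = 12.5 + 0.8·7 = 18.1; e = 19.9 − 18.1 = 1.8
x=8: ŷ = 12.5 + 0.8·8 = 18.9; e = 17.5 − 18.9 = -1.4
x=11: ŷ = 12.5 + 0.8·11 = 21.3; e = 21.4 − 21.3 = 0.1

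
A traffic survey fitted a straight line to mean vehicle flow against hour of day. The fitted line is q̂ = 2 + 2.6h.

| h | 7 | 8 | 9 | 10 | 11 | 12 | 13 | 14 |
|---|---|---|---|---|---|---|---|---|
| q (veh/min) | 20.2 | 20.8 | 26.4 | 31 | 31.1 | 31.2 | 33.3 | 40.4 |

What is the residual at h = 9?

q̂ = 2 + 2.6·9 = 25.4
r = 26.4 − 25.4 = 1

r = 1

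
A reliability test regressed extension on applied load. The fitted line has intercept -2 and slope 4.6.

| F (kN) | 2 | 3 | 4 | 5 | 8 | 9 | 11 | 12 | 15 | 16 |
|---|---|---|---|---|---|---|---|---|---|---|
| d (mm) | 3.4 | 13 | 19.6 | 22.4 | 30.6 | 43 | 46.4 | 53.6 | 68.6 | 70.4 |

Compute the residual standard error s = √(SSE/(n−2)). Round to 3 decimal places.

s = 2.909

F=2: ŷ = -2 + 4.6·2 = 7.2; e = 3.4 − 7.2 = -3.8
F=3: ŷ = -2 + 4.6·3 = 11.8; e = 13 − 11.8 = 1.2
F=4: ŷ = -2 + 4.6·4 = 16.4; e = 19.6 − 16.4 = 3.2
F=5: ŷ = -2 + 4.6·5 = 21; e = 22.4 − 21 = 1.4
F=8: ŷ = -2 + 4.6·8 = 34.8; e = 30.6 − 34.8 = -4.2
F=9: ŷ = -2 + 4.6·9 = 39.4; e = 43 − 39.4 = 3.6
F=11: ŷ = -2 + 4.6·11 = 48.6; e = 46.4 − 48.6 = -2.2
F=12: ŷ = -2 + 4.6·12 = 53.2; e = 53.6 − 53.2 = 0.4
F=15: ŷ = -2 + 4.6·15 = 67; e = 68.6 − 67 = 1.6
F=16: ŷ = -2 + 4.6·16 = 71.6; e = 70.4 − 71.6 = -1.2
SSE = 14.44 + 1.44 + 10.24 + 1.96 + 17.64 + 12.96 + 4.84 + 0.16 + 2.56 + 1.44 = 67.68
s = √(67.68/8) = √8.46 ≈ 2.909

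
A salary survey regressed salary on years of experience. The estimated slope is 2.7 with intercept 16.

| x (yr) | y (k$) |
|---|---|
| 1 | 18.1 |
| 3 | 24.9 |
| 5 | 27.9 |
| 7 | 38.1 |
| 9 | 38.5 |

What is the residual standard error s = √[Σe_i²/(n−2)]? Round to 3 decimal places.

x=1: ŷ = 16 + 2.7·1 = 18.7; e = 18.1 − 18.7 = -0.6
x=3: ŷ = 16 + 2.7·3 = 24.1; e = 24.9 − 24.1 = 0.8
x=5: ŷ = 16 + 2.7·5 = 29.5; e = 27.9 − 29.5 = -1.6
x=7: ŷ = 16 + 2.7·7 = 34.9; e = 38.1 − 34.9 = 3.2
x=9: ŷ = 16 + 2.7·9 = 40.3; e = 38.5 − 40.3 = -1.8
SSE = 0.36 + 0.64 + 2.56 + 10.24 + 3.24 = 17.04
s = √(17.04/3) = √5.68 ≈ 2.383

s = 2.383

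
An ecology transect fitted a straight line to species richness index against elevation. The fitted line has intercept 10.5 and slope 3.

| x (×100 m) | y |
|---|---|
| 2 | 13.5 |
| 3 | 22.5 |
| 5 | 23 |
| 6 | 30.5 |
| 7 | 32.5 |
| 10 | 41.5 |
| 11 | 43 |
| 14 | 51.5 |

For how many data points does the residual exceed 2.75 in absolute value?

2

x=2: ŷ = 10.5 + 3·2 = 16.5; r = 13.5 − 16.5 = -3
x=3: ŷ = 10.5 + 3·3 = 19.5; r = 22.5 − 19.5 = 3
x=5: ŷ = 10.5 + 3·5 = 25.5; r = 23 − 25.5 = -2.5
x=6: ŷ = 10.5 + 3·6 = 28.5; r = 30.5 − 28.5 = 2
x=7: ŷ = 10.5 + 3·7 = 31.5; r = 32.5 − 31.5 = 1
x=10: ŷ = 10.5 + 3·10 = 40.5; r = 41.5 − 40.5 = 1
x=11: ŷ = 10.5 + 3·11 = 43.5; r = 43 − 43.5 = -0.5
x=14: ŷ = 10.5 + 3·14 = 52.5; r = 51.5 − 52.5 = -1
|r| > 2.75: x=2 (|r|=3), x=3 (|r|=3) → 2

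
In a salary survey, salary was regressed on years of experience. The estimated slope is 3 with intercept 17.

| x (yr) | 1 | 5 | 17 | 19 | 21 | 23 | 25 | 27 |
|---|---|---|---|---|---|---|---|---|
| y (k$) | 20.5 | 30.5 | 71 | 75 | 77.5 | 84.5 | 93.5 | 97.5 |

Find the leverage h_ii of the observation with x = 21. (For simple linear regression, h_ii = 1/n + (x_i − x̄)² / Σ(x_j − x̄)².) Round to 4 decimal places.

x̄ = (1 + 5 + 17 + 19 + 21 + 23 + 25 + 27)/8 = 17.25
Σ(x − x̄)² = 264.062 + 150.062 + 0.0625 + 3.0625 + 14.0625 + 33.0625 + 60.0625 + 95.0625 = 619.5
h = 1/8 + (3.75)²/619.5 = 0.125 + 0.0226998 = 0.1477

h = 0.1477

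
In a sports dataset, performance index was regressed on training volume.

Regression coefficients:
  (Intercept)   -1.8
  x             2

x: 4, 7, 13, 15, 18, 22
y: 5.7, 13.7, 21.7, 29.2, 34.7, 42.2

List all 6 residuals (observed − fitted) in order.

-0.5, 1.5, -2.5, 1, 0.5, 0

x=4: ŷ = -1.8 + 2·4 = 6.2; e = 5.7 − 6.2 = -0.5
x=7: ŷ = -1.8 + 2·7 = 12.2; e = 13.7 − 12.2 = 1.5
x=13: ŷ = -1.8 + 2·13 = 24.2; e = 21.7 − 24.2 = -2.5
x=15: ŷ = -1.8 + 2·15 = 28.2; e = 29.2 − 28.2 = 1
x=18: ŷ = -1.8 + 2·18 = 34.2; e = 34.7 − 34.2 = 0.5
x=22: ŷ = -1.8 + 2·22 = 42.2; e = 42.2 − 42.2 = 0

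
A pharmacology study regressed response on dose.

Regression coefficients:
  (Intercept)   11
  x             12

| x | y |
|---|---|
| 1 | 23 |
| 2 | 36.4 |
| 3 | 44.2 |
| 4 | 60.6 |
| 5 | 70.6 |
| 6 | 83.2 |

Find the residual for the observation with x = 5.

ŷ = 11 + 12·5 = 71
e = 70.6 − 71 = -0.4

e = -0.4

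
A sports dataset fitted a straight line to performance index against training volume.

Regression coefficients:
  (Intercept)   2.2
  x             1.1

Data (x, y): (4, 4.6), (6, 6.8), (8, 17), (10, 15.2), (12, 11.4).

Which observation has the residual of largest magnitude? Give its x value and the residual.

x=4: ŷ = 2.2 + 1.1·4 = 6.6; e = 4.6 − 6.6 = -2
x=6: ŷ = 2.2 + 1.1·6 = 8.8; e = 6.8 − 8.8 = -2
x=8: ŷ = 2.2 + 1.1·8 = 11; e = 17 − 11 = 6
x=10: ŷ = 2.2 + 1.1·10 = 13.2; e = 15.2 − 13.2 = 2
x=12: ŷ = 2.2 + 1.1·12 = 15.4; e = 11.4 − 15.4 = -4
Largest |e| is 6 at x = 8, residual 6.

x = 8, e = 6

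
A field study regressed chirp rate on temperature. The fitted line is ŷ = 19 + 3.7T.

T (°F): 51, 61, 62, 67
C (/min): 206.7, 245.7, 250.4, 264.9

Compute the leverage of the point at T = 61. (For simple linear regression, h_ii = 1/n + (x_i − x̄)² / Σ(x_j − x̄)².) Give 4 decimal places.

T̄ = (51 + 61 + 62 + 67)/4 = 60.25
Σ(T − T̄)² = 85.5625 + 0.5625 + 3.0625 + 45.5625 = 134.75
h = 1/4 + (0.75)²/134.75 = 0.25 + 0.0041744 = 0.2542

h = 0.2542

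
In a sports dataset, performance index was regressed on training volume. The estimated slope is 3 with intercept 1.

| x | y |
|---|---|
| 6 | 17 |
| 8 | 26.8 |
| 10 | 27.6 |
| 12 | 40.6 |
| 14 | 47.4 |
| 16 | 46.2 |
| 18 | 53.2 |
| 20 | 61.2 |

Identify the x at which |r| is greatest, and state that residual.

x=6: ŷ = 1 + 3·6 = 19; r = 17 − 19 = -2
x=8: ŷ = 1 + 3·8 = 25; r = 26.8 − 25 = 1.8
x=10: ŷ = 1 + 3·10 = 31; r = 27.6 − 31 = -3.4
x=12: ŷ = 1 + 3·12 = 37; r = 40.6 − 37 = 3.6
x=14: ŷ = 1 + 3·14 = 43; r = 47.4 − 43 = 4.4
x=16: ŷ = 1 + 3·16 = 49; r = 46.2 − 49 = -2.8
x=18: ŷ = 1 + 3·18 = 55; r = 53.2 − 55 = -1.8
x=20: ŷ = 1 + 3·20 = 61; r = 61.2 − 61 = 0.2
Largest |r| is 4.4 at x = 14, residual 4.4.

x = 14, r = 4.4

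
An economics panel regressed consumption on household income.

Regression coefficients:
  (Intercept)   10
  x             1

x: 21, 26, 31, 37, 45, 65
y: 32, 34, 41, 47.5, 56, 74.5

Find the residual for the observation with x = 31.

r = 0

ŷ = 10 + 31 = 41
r = 41 − 41 = 0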